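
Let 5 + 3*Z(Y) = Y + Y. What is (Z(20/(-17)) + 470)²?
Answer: 568584025/2601 ≈ 2.1860e+5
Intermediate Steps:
Z(Y) = -5/3 + 2*Y/3 (Z(Y) = -5/3 + (Y + Y)/3 = -5/3 + (2*Y)/3 = -5/3 + 2*Y/3)
(Z(20/(-17)) + 470)² = ((-5/3 + 2*(20/(-17))/3) + 470)² = ((-5/3 + 2*(20*(-1/17))/3) + 470)² = ((-5/3 + (⅔)*(-20/17)) + 470)² = ((-5/3 - 40/51) + 470)² = (-125/51 + 470)² = (23845/51)² = 568584025/2601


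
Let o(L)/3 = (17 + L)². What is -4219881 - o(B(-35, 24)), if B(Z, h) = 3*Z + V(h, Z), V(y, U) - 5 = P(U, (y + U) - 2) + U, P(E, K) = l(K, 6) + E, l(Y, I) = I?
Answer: -4284708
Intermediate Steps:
P(E, K) = 6 + E
V(y, U) = 11 + 2*U (V(y, U) = 5 + ((6 + U) + U) = 5 + (6 + 2*U) = 11 + 2*U)
B(Z, h) = 11 + 5*Z (B(Z, h) = 3*Z + (11 + 2*Z) = 11 + 5*Z)
o(L) = 3*(17 + L)²
-4219881 - o(B(-35, 24)) = -4219881 - 3*(17 + (11 + 5*(-35)))² = -4219881 - 3*(17 + (11 - 175))² = -4219881 - 3*(17 - 164)² = -4219881 - 3*(-147)² = -4219881 - 3*21609 = -4219881 - 1*64827 = -4219881 - 64827 = -4284708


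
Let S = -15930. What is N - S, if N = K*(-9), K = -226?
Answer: 17964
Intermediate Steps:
N = 2034 (N = -226*(-9) = 2034)
N - S = 2034 - 1*(-15930) = 2034 + 15930 = 17964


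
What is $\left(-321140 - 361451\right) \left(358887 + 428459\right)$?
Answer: $-537435293486$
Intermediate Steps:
$\left(-321140 - 361451\right) \left(358887 + 428459\right) = \left(-682591\right) 787346 = -537435293486$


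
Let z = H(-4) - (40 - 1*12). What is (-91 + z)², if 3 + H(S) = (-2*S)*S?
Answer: 23716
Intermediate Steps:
H(S) = -3 - 2*S² (H(S) = -3 + (-2*S)*S = -3 - 2*S²)
z = -63 (z = (-3 - 2*(-4)²) - (40 - 1*12) = (-3 - 2*16) - (40 - 12) = (-3 - 32) - 1*28 = -35 - 28 = -63)
(-91 + z)² = (-91 - 63)² = (-154)² = 23716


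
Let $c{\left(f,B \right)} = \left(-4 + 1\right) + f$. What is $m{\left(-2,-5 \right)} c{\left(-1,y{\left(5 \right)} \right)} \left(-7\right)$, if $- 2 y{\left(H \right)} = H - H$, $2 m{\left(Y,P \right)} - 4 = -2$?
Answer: $28$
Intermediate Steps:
$m{\left(Y,P \right)} = 1$ ($m{\left(Y,P \right)} = 2 + \frac{1}{2} \left(-2\right) = 2 - 1 = 1$)
$y{\left(H \right)} = 0$ ($y{\left(H \right)} = - \frac{H - H}{2} = \left(- \frac{1}{2}\right) 0 = 0$)
$c{\left(f,B \right)} = -3 + f$
$m{\left(-2,-5 \right)} c{\left(-1,y{\left(5 \right)} \right)} \left(-7\right) = 1 \left(-3 - 1\right) \left(-7\right) = 1 \left(-4\right) \left(-7\right) = \left(-4\right) \left(-7\right) = 28$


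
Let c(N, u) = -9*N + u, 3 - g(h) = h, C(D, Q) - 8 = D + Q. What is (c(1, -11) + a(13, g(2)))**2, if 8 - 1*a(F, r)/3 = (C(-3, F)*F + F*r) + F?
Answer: 602176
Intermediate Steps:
C(D, Q) = 8 + D + Q (C(D, Q) = 8 + (D + Q) = 8 + D + Q)
g(h) = 3 - h
a(F, r) = 24 - 3*F - 3*F*r - 3*F*(5 + F) (a(F, r) = 24 - 3*(((8 - 3 + F)*F + F*r) + F) = 24 - 3*(((5 + F)*F + F*r) + F) = 24 - 3*((F*(5 + F) + F*r) + F) = 24 - 3*((F*r + F*(5 + F)) + F) = 24 - 3*(F + F*r + F*(5 + F)) = 24 + (-3*F - 3*F*r - 3*F*(5 + F)) = 24 - 3*F - 3*F*r - 3*F*(5 + F))
c(N, u) = u - 9*N
(c(1, -11) + a(13, g(2)))**2 = ((-11 - 9*1) + (24 - 3*13 - 3*13*(3 - 1*2) - 3*13*(5 + 13)))**2 = ((-11 - 9) + (24 - 39 - 3*13*(3 - 2) - 3*13*18))**2 = (-20 + (24 - 39 - 3*13*1 - 702))**2 = (-20 + (24 - 39 - 39 - 702))**2 = (-20 - 756)**2 = (-776)**2 = 602176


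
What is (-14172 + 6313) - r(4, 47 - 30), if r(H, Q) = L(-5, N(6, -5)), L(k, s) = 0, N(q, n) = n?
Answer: -7859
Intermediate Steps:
r(H, Q) = 0
(-14172 + 6313) - r(4, 47 - 30) = (-14172 + 6313) - 1*0 = -7859 + 0 = -7859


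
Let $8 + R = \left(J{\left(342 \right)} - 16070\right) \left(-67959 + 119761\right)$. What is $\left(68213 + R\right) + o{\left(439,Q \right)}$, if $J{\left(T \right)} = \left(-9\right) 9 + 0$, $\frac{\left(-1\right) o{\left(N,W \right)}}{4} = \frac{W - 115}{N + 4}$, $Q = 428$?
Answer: $- \frac{370607553623}{443} \approx -8.3659 \cdot 10^{8}$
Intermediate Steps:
$o{\left(N,W \right)} = - \frac{4 \left(-115 + W\right)}{4 + N}$ ($o{\left(N,W \right)} = - 4 \frac{W - 115}{N + 4} = - 4 \frac{-115 + W}{4 + N} = - \frac{4 \left(-115 + W\right)}{4 + N}$)
$J{\left(T \right)} = -81$ ($J{\left(T \right)} = -81 + 0 = -81$)
$R = -836654110$ ($R = -8 + \left(-81 - 16070\right) \left(-67959 + 119761\right) = -8 - 836654102 = -836654110$)
$\left(68213 + R\right) + o{\left(439,Q \right)} = \left(68213 - 836654110\right) + \frac{4 \left(115 - 428\right)}{4 + 439} = -836585897 + \frac{4 \left(115 - 428\right)}{443} = -836585897 + 4 \cdot \frac{1}{443} \left(-313\right) = -836585897 - \frac{1252}{443} = - \frac{370607553623}{443}$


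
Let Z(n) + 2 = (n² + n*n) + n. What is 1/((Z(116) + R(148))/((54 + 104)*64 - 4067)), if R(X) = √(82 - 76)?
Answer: 16337217/73040467 - 1209*√6/146080934 ≈ 0.22365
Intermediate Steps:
R(X) = √6
Z(n) = -2 + n + 2*n² (Z(n) = -2 + ((n² + n*n) + n) = -2 + ((n² + n²) + n) = -2 + (2*n² + n) = -2 + (n + 2*n²) = -2 + n + 2*n²)
1/((Z(116) + R(148))/((54 + 104)*64 - 4067)) = 1/(((-2 + 116 + 2*116²) + √6)/((54 + 104)*64 - 4067)) = 1/(((-2 + 116 + 2*13456) + √6)/(158*64 - 4067)) = 1/(((-2 + 116 + 26912) + √6)/(10112 - 4067)) = 1/((27026 + √6)/6045) = 1/((27026 + √6)*(1/6045)) = 1/(27026/6045 + √6/6045)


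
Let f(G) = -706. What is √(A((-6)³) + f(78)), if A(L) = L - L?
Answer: I*√706 ≈ 26.571*I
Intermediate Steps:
A(L) = 0
√(A((-6)³) + f(78)) = √(0 - 706) = √(-706) = I*√706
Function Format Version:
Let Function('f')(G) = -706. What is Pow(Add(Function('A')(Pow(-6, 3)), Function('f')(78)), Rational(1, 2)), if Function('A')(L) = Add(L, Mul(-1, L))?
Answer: Mul(I, Pow(706, Rational(1, 2))) ≈ Mul(26.571, I)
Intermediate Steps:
Function('A')(L) = 0
Pow(Add(Function('A')(Pow(-6, 3)), Function('f')(78)), Rational(1, 2)) = Pow(Add(0, -706), Rational(1, 2)) = Pow(-706, Rational(1, 2)) = Mul(I, Pow(706, Rational(1, 2)))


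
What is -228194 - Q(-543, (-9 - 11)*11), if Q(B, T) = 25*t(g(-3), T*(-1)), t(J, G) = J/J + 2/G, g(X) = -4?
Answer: -5020823/22 ≈ -2.2822e+5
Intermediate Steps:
t(J, G) = 1 + 2/G
Q(B, T) = -25*(2 - T)/T (Q(B, T) = 25*((2 + T*(-1))/((T*(-1)))) = 25*((2 - T)/((-T))) = 25*((-1/T)*(2 - T)) = 25*(-(2 - T)/T) = -25*(2 - T)/T)
-228194 - Q(-543, (-9 - 11)*11) = -228194 - (25 - 50*1/(11*(-9 - 11))) = -228194 - (25 - 50/((-20*11))) = -228194 - (25 - 50/(-220)) = -228194 - (25 - 50*(-1/220)) = -228194 - (25 + 5/22) = -228194 - 1*555/22 = -228194 - 555/22 = -5020823/22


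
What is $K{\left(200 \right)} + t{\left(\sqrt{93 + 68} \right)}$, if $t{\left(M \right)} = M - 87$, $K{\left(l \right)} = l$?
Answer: $113 + \sqrt{161} \approx 125.69$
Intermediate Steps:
$t{\left(M \right)} = -87 + M$
$K{\left(200 \right)} + t{\left(\sqrt{93 + 68} \right)} = 200 - \left(87 - \sqrt{93 + 68}\right) = 200 - \left(87 - \sqrt{161}\right) = 113 + \sqrt{161}$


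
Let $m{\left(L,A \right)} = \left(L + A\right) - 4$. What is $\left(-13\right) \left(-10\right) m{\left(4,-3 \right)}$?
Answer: $-390$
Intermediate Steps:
$m{\left(L,A \right)} = -4 + A + L$ ($m{\left(L,A \right)} = \left(A + L\right) - 4 = -4 + A + L$)
$\left(-13\right) \left(-10\right) m{\left(4,-3 \right)} = \left(-13\right) \left(-10\right) \left(-4 - 3 + 4\right) = 130 \left(-3\right) = -390$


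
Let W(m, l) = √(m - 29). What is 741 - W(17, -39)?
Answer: 741 - 2*I*√3 ≈ 741.0 - 3.4641*I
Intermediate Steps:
W(m, l) = √(-29 + m)
741 - W(17, -39) = 741 - √(-29 + 17) = 741 - √(-12) = 741 - 2*I*√3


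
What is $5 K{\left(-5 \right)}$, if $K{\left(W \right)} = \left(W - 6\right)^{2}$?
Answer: $605$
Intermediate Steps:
$K{\left(W \right)} = \left(-6 + W\right)^{2}$ ($K{\left(W \right)} = \left(W - 6\right)^{2} = \left(-6 + W\right)^{2}$)
$5 K{\left(-5 \right)} = 5 \left(-6 - 5\right)^{2} = 5 \left(-11\right)^{2} = 5 \cdot 121 = 605$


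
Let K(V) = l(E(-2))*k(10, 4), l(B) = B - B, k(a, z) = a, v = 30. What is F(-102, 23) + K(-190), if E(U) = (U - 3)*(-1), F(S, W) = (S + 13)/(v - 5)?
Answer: -89/25 ≈ -3.5600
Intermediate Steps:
F(S, W) = 13/25 + S/25 (F(S, W) = (S + 13)/(30 - 5) = (13 + S)/25 = (13 + S)*(1/25) = 13/25 + S/25)
E(U) = 3 - U (E(U) = (-3 + U)*(-1) = 3 - U)
l(B) = 0
K(V) = 0 (K(V) = 0*10 = 0)
F(-102, 23) + K(-190) = (13/25 + (1/25)*(-102)) + 0 = (13/25 - 102/25) + 0 = -89/25 + 0 = -89/25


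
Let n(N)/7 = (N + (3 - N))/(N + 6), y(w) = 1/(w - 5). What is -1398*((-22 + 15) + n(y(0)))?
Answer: 137004/29 ≈ 4724.3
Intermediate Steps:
y(w) = 1/(-5 + w)
n(N) = 21/(6 + N) (n(N) = 7*((N + (3 - N))/(N + 6)) = 7*(3/(6 + N)) = 21/(6 + N))
-1398*((-22 + 15) + n(y(0))) = -1398*((-22 + 15) + 21/(6 + 1/(-5 + 0))) = -1398*(-7 + 21/(6 + 1/(-5))) = -1398*(-7 + 21/(6 - ⅕)) = -1398*(-7 + 21/(29/5)) = -1398*(-7 + 21*(5/29)) = -1398*(-7 + 105/29) = -1398*(-98/29) = 137004/29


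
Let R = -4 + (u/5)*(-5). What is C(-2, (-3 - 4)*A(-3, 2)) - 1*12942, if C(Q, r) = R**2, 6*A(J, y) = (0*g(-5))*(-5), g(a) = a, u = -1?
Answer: -12933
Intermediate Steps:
A(J, y) = 0 (A(J, y) = ((0*(-5))*(-5))/6 = (0*(-5))/6 = (1/6)*0 = 0)
R = -3 (R = -4 - 1/5*(-5) = -4 + 1 = -3)
C(Q, r) = 9 (C(Q, r) = (-3)**2 = 9)
C(-2, (-3 - 4)*A(-3, 2)) - 1*12942 = 9 - 1*12942 = 9 - 12942 = -12933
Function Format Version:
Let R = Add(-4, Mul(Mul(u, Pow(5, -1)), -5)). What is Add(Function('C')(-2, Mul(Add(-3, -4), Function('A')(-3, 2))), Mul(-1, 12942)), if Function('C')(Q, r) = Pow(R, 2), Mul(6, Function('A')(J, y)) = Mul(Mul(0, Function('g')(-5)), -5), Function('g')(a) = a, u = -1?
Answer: -12933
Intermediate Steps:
Function('A')(J, y) = 0 (Function('A')(J, y) = Mul(Rational(1, 6), Mul(Mul(0, -5), -5)) = Mul(Rational(1, 6), Mul(0, -5)) = Mul(Rational(1, 6), 0) = 0)
R = -3 (R = Add(-4, Mul(Mul(-1, Pow(5, -1)), -5)) = Add(-4, Mul(Mul(-1, Rational(1, 5)), -5)) = Add(-4, Mul(Rational(-1, 5), -5)) = Add(-4, 1) = -3)
Function('C')(Q, r) = 9 (Function('C')(Q, r) = Pow(-3, 2) = 9)
Add(Function('C')(-2, Mul(Add(-3, -4), Function('A')(-3, 2))), Mul(-1, 12942)) = Add(9, Mul(-1, 12942)) = Add(9, -12942) = -12933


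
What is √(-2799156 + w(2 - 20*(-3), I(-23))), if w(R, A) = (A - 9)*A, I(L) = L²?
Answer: 2*I*√631019 ≈ 1588.7*I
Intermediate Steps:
w(R, A) = A*(-9 + A) (w(R, A) = (-9 + A)*A = A*(-9 + A))
√(-2799156 + w(2 - 20*(-3), I(-23))) = √(-2799156 + (-23)²*(-9 + (-23)²)) = √(-2799156 + 529*(-9 + 529)) = √(-2799156 + 529*520) = √(-2799156 + 275080) = √(-2524076) = 2*I*√631019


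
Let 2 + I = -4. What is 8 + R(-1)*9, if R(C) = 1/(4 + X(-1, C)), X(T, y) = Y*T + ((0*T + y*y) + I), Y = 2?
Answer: 5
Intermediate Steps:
I = -6 (I = -2 - 4 = -6)
X(T, y) = -6 + y² + 2*T (X(T, y) = 2*T + ((0*T + y*y) - 6) = 2*T + ((0 + y²) - 6) = 2*T + (y² - 6) = 2*T + (-6 + y²) = -6 + y² + 2*T)
R(C) = 1/(-4 + C²) (R(C) = 1/(4 + (-6 + C² + 2*(-1))) = 1/(4 + (-6 + C² - 2)) = 1/(4 + (-8 + C²)) = 1/(-4 + C²))
8 + R(-1)*9 = 8 + 9/(-4 + (-1)²) = 8 + 9/(-4 + 1) = 8 + 9/(-3) = 8 - ⅓*9 = 8 - 3 = 5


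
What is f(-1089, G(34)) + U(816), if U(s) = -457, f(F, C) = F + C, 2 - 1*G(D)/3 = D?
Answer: -1642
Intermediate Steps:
G(D) = 6 - 3*D
f(F, C) = C + F
f(-1089, G(34)) + U(816) = ((6 - 3*34) - 1089) - 457 = ((6 - 102) - 1089) - 457 = (-96 - 1089) - 457 = -1185 - 457 = -1642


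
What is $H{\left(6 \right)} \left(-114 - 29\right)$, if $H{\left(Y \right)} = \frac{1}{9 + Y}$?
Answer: $- \frac{143}{15} \approx -9.5333$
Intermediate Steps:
$H{\left(6 \right)} \left(-114 - 29\right) = \frac{-114 - 29}{9 + 6} = \frac{1}{15} \left(-143\right) = - \frac{143}{15}$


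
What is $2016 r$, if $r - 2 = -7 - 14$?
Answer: $-38304$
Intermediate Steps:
$r = -19$ ($r = 2 - 21 = -19$)
$2016 r = 2016 \left(-19\right) = -38304$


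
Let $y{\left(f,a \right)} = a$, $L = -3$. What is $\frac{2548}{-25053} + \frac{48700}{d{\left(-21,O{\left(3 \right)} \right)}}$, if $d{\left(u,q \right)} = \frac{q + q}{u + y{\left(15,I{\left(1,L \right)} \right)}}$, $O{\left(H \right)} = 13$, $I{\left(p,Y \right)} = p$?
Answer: $- \frac{1742977732}{46527} \approx -37462.0$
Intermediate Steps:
$d{\left(u,q \right)} = \frac{2 q}{1 + u}$ ($d{\left(u,q \right)} = \frac{q + q}{u + 1} = \frac{2 q}{1 + u}$)
$\frac{2548}{-25053} + \frac{48700}{d{\left(-21,O{\left(3 \right)} \right)}} = \frac{2548}{-25053} + \frac{48700}{2 \cdot 13 \frac{1}{1 - 21}} = 2548 \left(- \frac{1}{25053}\right) + \frac{48700}{2 \cdot 13 \frac{1}{-20}} = - \frac{364}{3579} + \frac{48700}{2 \cdot 13 \left(- \frac{1}{20}\right)} = - \frac{364}{3579} + \frac{48700}{- \frac{13}{10}} = - \frac{364}{3579} + 48700 \left(- \frac{10}{13}\right) = - \frac{364}{3579} - \frac{487000}{13} = - \frac{1742977732}{46527}$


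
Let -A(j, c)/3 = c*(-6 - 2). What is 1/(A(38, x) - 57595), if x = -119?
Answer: -1/60451 ≈ -1.6542e-5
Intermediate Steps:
A(j, c) = 24*c (A(j, c) = -3*c*(-6 - 2) = -3*c*(-8) = -(-24)*c = 24*c)
1/(A(38, x) - 57595) = 1/(24*(-119) - 57595) = 1/(-2856 - 57595) = 1/(-60451) = -1/60451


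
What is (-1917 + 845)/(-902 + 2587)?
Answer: -1072/1685 ≈ -0.63620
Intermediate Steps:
(-1917 + 845)/(-902 + 2587) = -1072/1685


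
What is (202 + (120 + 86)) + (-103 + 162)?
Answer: 467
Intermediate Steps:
(202 + (120 + 86)) + (-103 + 162) = (202 + 206) + 59 = 408 + 59 = 467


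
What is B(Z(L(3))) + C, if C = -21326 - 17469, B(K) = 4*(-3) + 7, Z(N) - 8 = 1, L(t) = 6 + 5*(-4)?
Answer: -38800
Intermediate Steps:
L(t) = -14 (L(t) = 6 - 20 = -14)
Z(N) = 9 (Z(N) = 8 + 1 = 9)
B(K) = -5 (B(K) = -12 + 7 = -5)
C = -38795
B(Z(L(3))) + C = -5 - 38795 = -38800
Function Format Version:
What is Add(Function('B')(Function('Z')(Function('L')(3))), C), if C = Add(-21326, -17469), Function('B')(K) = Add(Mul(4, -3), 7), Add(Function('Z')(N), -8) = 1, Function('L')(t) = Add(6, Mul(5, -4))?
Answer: -38800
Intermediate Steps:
Function('L')(t) = -14 (Function('L')(t) = Add(6, -20) = -14)
Function('Z')(N) = 9 (Function('Z')(N) = Add(8, 1) = 9)
Function('B')(K) = -5 (Function('B')(K) = Add(-12, 7) = -5)
C = -38795
Add(Function('B')(Function('Z')(Function('L')(3))), C) = Add(-5, -38795) = -38800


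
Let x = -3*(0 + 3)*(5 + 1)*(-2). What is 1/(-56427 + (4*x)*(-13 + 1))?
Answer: -1/61611 ≈ -1.6231e-5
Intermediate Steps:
x = 108 (x = -9*6*(-2) = -3*18*(-2) = -54*(-2) = 108)
1/(-56427 + (4*x)*(-13 + 1)) = 1/(-56427 + (4*108)*(-13 + 1)) = 1/(-56427 + 432*(-12)) = 1/(-56427 - 5184) = 1/(-61611) = -1/61611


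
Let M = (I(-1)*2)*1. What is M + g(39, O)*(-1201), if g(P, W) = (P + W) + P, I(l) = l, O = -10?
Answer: -81670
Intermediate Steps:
M = -2 (M = -1*2*1 = -2*1 = -2)
g(P, W) = W + 2*P
M + g(39, O)*(-1201) = -2 + (-10 + 2*39)*(-1201) = -2 + (-10 + 78)*(-1201) = -2 + 68*(-1201) = -2 - 81668 = -81670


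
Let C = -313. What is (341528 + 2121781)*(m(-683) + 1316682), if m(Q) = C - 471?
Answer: 3241463386482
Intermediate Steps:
m(Q) = -784 (m(Q) = -313 - 471 = -784)
(341528 + 2121781)*(m(-683) + 1316682) = (341528 + 2121781)*(-784 + 1316682) = 2463309*1315898 = 3241463386482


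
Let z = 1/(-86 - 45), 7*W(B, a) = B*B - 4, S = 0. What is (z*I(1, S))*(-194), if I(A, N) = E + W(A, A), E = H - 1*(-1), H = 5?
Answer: 7566/917 ≈ 8.2508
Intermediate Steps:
W(B, a) = -4/7 + B**2/7 (W(B, a) = (B*B - 4)/7 = (B**2 - 4)/7 = (-4 + B**2)/7 = -4/7 + B**2/7)
E = 6 (E = 5 - 1*(-1) = 5 + 1 = 6)
z = -1/131 (z = 1/(-131) = -1/131 ≈ -0.0076336)
I(A, N) = 38/7 + A**2/7 (I(A, N) = 6 + (-4/7 + A**2/7) = 38/7 + A**2/7)
(z*I(1, S))*(-194) = -(38/7 + (1/7)*1**2)/131*(-194) = -(38/7 + (1/7)*1)/131*(-194) = -(38/7 + 1/7)/131*(-194) = -1/131*39/7*(-194) = -39/917*(-194) = 7566/917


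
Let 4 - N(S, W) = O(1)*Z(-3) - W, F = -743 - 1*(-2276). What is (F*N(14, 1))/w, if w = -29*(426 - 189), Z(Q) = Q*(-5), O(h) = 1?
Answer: 5110/2291 ≈ 2.2305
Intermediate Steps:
Z(Q) = -5*Q
F = 1533 (F = -743 + 2276 = 1533)
w = -6873 (w = -29*237 = -6873)
N(S, W) = -11 + W (N(S, W) = 4 - (1*(-5*(-3)) - W) = 4 - (1*15 - W) = 4 - (15 - W) = 4 + (-15 + W) = -11 + W)
(F*N(14, 1))/w = (1533*(-11 + 1))/(-6873) = (1533*(-10))*(-1/6873) = -15330*(-1/6873) = 5110/2291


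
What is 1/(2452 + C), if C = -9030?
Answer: -1/6578 ≈ -0.00015202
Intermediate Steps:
1/(2452 + C) = 1/(2452 - 9030) = 1/(-6578) = -1/6578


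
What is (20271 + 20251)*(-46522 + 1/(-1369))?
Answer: -2580790219118/1369 ≈ -1.8852e+9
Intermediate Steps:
(20271 + 20251)*(-46522 + 1/(-1369)) = 40522*(-46522 - 1/1369) = 40522*(-63688619/1369) = -2580790219118/1369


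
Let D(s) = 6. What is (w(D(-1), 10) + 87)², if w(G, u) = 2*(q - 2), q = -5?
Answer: 5329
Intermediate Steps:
w(G, u) = -14 (w(G, u) = 2*(-5 - 2) = 2*(-7) = -14)
(w(D(-1), 10) + 87)² = (-14 + 87)² = 73² = 5329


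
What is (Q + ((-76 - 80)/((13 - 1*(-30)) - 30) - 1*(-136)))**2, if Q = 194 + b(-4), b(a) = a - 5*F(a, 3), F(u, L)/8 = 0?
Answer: 98596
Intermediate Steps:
F(u, L) = 0 (F(u, L) = 8*0 = 0)
b(a) = a (b(a) = a - 5*0 = a + 0 = a)
Q = 190 (Q = 194 - 4 = 190)
(Q + ((-76 - 80)/((13 - 1*(-30)) - 30) - 1*(-136)))**2 = (190 + ((-76 - 80)/((13 - 1*(-30)) - 30) - 1*(-136)))**2 = (190 + (-156/((13 + 30) - 30) + 136))**2 = (190 + (-156/(43 - 30) + 136))**2 = (190 + (-156/13 + 136))**2 = (190 + (-156*1/13 + 136))**2 = (190 + (-12 + 136))**2 = (190 + 124)**2 = 314**2 = 98596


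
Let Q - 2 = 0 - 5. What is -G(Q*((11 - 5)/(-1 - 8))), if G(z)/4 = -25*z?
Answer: 200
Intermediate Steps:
Q = -3 (Q = 2 + (0 - 5) = 2 - 5 = -3)
G(z) = -100*z (G(z) = 4*(-25*z) = -100*z)
-G(Q*((11 - 5)/(-1 - 8))) = -(-100)*(-3*(11 - 5)/(-1 - 8)) = -(-100)*(-18/(-9)) = -(-100)*(-18*(-1)/9) = -(-100)*(-3*(-⅔)) = -(-100)*2 = -1*(-200) = 200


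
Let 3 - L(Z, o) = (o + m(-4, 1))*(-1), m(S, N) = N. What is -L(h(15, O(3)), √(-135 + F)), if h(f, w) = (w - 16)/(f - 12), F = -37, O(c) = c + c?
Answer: -4 - 2*I*√43 ≈ -4.0 - 13.115*I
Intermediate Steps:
O(c) = 2*c
h(f, w) = (-16 + w)/(-12 + f)
L(Z, o) = 4 + o (L(Z, o) = 3 - (o + 1)*(-1) = 3 - (1 + o)*(-1) = 3 - (-1 - o) = 3 + (1 + o) = 4 + o)
-L(h(15, O(3)), √(-135 + F)) = -(4 + √(-135 - 37)) = -(4 + √(-172)) = -(4 + 2*I*√43) = -4 - 2*I*√43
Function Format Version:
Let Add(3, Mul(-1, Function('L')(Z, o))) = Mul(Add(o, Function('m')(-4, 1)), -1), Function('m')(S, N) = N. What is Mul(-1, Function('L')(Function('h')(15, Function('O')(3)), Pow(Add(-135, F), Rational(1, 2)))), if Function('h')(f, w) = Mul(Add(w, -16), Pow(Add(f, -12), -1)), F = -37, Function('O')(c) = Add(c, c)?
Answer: Add(-4, Mul(-2, I, Pow(43, Rational(1, 2)))) ≈ Add(-4.0000, Mul(-13.115, I))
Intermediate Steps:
Function('O')(c) = Mul(2, c)
Function('h')(f, w) = Mul(Pow(Add(-12, f), -1), Add(-16, w)) (Function('h')(f, w) = Mul(Add(-16, w), Pow(Add(-12, f), -1)) = Mul(Pow(Add(-12, f), -1), Add(-16, w)))
Function('L')(Z, o) = Add(4, o) (Function('L')(Z, o) = Add(3, Mul(-1, Mul(Add(o, 1), -1))) = Add(3, Mul(-1, Mul(Add(1, o), -1))) = Add(3, Mul(-1, Add(-1, Mul(-1, o)))) = Add(3, Add(1, o)) = Add(4, o))
Mul(-1, Function('L')(Function('h')(15, Function('O')(3)), Pow(Add(-135, F), Rational(1, 2)))) = Mul(-1, Add(4, Pow(Add(-135, -37), Rational(1, 2)))) = Mul(-1, Add(4, Pow(-172, Rational(1, 2)))) = Mul(-1, Add(4, Mul(2, I, Pow(43, Rational(1, 2))))) = Add(-4, Mul(-2, I, Pow(43, Rational(1, 2))))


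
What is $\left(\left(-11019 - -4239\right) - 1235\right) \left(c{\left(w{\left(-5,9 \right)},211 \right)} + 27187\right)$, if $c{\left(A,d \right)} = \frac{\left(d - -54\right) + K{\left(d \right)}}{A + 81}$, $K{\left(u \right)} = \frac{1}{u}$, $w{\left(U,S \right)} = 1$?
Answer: $- \frac{1885309900425}{8651} \approx -2.1793 \cdot 10^{8}$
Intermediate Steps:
$c{\left(A,d \right)} = \frac{54 + d + \frac{1}{d}}{81 + A}$ ($c{\left(A,d \right)} = \frac{\left(d - -54\right) + \frac{1}{d}}{A + 81} = \frac{\left(d + 54\right) + \frac{1}{d}}{81 + A} = \frac{\left(54 + d\right) + \frac{1}{d}}{81 + A} = \frac{54 + d + \frac{1}{d}}{81 + A}$)
$\left(\left(-11019 - -4239\right) - 1235\right) \left(c{\left(w{\left(-5,9 \right)},211 \right)} + 27187\right) = \left(\left(-11019 - -4239\right) - 1235\right) \left(\frac{1 + 211 \left(54 + 211\right)}{211 \left(81 + 1\right)} + 27187\right) = \left(\left(-11019 + 4239\right) - 1235\right) \left(\frac{1 + 211 \cdot 265}{211 \cdot 82} + 27187\right) = \left(-6780 - 1235\right) \left(\frac{1}{211} \cdot \frac{1}{82} \left(1 + 55915\right) + 27187\right) = - 8015 \left(\frac{1}{211} \cdot \frac{1}{82} \cdot 55916 + 27187\right) = - 8015 \left(\frac{27958}{8651} + 27187\right) = \left(-8015\right) \frac{235222695}{8651} = - \frac{1885309900425}{8651}$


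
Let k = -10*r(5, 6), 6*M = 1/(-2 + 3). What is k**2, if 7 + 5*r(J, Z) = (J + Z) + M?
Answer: 625/9 ≈ 69.444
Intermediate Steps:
M = 1/6 (M = 1/(6*(-2 + 3)) = (1/6)/1 = (1/6)*1 = 1/6 ≈ 0.16667)
r(J, Z) = -41/30 + J/5 + Z/5 (r(J, Z) = -7/5 + ((J + Z) + 1/6)/5 = -7/5 + (1/6 + J + Z)/5 = -7/5 + (1/30 + J/5 + Z/5) = -41/30 + J/5 + Z/5)
k = -25/3 (k = -10*(-41/30 + (1/5)*5 + (1/5)*6) = -10*(-41/30 + 1 + 6/5) = -10*5/6 = -25/3 ≈ -8.3333)
k**2 = (-25/3)**2 = 625/9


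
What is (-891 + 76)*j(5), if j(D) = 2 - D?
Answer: 2445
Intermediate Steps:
(-891 + 76)*j(5) = (-891 + 76)*(2 - 1*5) = -815*(2 - 5) = -815*(-3) = 2445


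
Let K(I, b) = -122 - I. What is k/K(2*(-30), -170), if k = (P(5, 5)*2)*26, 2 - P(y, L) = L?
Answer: 78/31 ≈ 2.5161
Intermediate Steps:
P(y, L) = 2 - L
k = -156 (k = ((2 - 1*5)*2)*26 = ((2 - 5)*2)*26 = -3*2*26 = -6*26 = -156)
k/K(2*(-30), -170) = -156/(-122 - 2*(-30)) = -156/(-122 - 1*(-60)) = -156/(-122 + 60) = -156/(-62) = -156*(-1/62) = 78/31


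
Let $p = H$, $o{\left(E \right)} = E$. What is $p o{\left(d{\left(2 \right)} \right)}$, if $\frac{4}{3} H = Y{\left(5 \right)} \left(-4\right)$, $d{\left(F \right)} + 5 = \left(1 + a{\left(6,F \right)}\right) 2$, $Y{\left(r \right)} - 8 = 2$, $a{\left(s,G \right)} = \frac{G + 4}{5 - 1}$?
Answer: $0$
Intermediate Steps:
$a{\left(s,G \right)} = 1 + \frac{G}{4}$ ($a{\left(s,G \right)} = \frac{4 + G}{4} = \left(4 + G\right) \frac{1}{4} = 1 + \frac{G}{4}$)
$Y{\left(r \right)} = 10$ ($Y{\left(r \right)} = 8 + 2 = 10$)
$d{\left(F \right)} = -1 + \frac{F}{2}$ ($d{\left(F \right)} = -5 + \left(1 + \left(1 + \frac{F}{4}\right)\right) 2 = -5 + \left(2 + \frac{F}{4}\right) 2 = -5 + \left(4 + \frac{F}{2}\right) = -1 + \frac{F}{2}$)
$H = -30$ ($H = \frac{3 \cdot 10 \left(-4\right)}{4} = \frac{3}{4} \left(-40\right) = -30$)
$p = -30$
$p o{\left(d{\left(2 \right)} \right)} = - 30 \left(-1 + \frac{1}{2} \cdot 2\right) = - 30 \left(-1 + 1\right) = \left(-30\right) 0 = 0$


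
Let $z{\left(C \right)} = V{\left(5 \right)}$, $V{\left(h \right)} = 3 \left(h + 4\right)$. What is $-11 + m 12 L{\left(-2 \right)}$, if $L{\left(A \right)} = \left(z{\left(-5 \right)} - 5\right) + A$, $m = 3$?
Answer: $709$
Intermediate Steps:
$V{\left(h \right)} = 12 + 3 h$ ($V{\left(h \right)} = 3 \left(4 + h\right) = 12 + 3 h$)
$z{\left(C \right)} = 27$ ($z{\left(C \right)} = 12 + 3 \cdot 5 = 12 + 15 = 27$)
$L{\left(A \right)} = 22 + A$ ($L{\left(A \right)} = \left(27 - 5\right) + A = 22 + A$)
$-11 + m 12 L{\left(-2 \right)} = -11 + 3 \cdot 12 \left(22 - 2\right) = -11 + 3 \cdot 12 \cdot 20 = -11 + 3 \cdot 240 = -11 + 720 = 709$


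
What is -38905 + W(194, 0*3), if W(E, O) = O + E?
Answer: -38711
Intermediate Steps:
W(E, O) = E + O
-38905 + W(194, 0*3) = -38905 + (194 + 0*3) = -38905 + (194 + 0) = -38905 + 194 = -38711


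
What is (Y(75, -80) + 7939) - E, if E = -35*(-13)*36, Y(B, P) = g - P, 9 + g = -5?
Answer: -8375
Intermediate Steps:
g = -14 (g = -9 - 5 = -14)
Y(B, P) = -14 - P
E = 16380 (E = 455*36 = 16380)
(Y(75, -80) + 7939) - E = ((-14 - 1*(-80)) + 7939) - 1*16380 = ((-14 + 80) + 7939) - 16380 = (66 + 7939) - 16380 = 8005 - 16380 = -8375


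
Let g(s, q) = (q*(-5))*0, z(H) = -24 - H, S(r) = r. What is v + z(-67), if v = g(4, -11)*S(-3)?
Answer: 43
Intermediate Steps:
g(s, q) = 0 (g(s, q) = -5*q*0 = 0)
v = 0 (v = 0*(-3) = 0)
v + z(-67) = 0 + (-24 - 1*(-67)) = 0 + (-24 + 67) = 0 + 43 = 43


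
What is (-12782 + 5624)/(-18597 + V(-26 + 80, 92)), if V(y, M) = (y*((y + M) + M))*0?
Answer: 2386/6199 ≈ 0.38490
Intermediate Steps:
V(y, M) = 0 (V(y, M) = (y*((M + y) + M))*0 = (y*(y + 2*M))*0 = 0)
(-12782 + 5624)/(-18597 + V(-26 + 80, 92)) = (-12782 + 5624)/(-18597 + 0) = -7158/(-18597) = -7158*(-1/18597) = 2386/6199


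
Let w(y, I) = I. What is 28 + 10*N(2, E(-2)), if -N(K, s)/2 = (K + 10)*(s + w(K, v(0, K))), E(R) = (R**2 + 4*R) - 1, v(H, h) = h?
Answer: 748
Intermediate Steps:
E(R) = -1 + R**2 + 4*R
N(K, s) = -2*(10 + K)*(K + s) (N(K, s) = -2*(K + 10)*(s + K) = -2*(10 + K)*(K + s))
28 + 10*N(2, E(-2)) = 28 + 10*(-20*2 - 20*(-1 + (-2)**2 + 4*(-2)) - 2*2**2 - 2*2*(-1 + (-2)**2 + 4*(-2))) = 28 + 10*(-40 - 20*(-1 + 4 - 8) - 2*4 - 2*2*(-1 + 4 - 8)) = 28 + 10*(-40 - 20*(-5) - 8 - 2*2*(-5)) = 28 + 10*(-40 + 100 - 8 + 20) = 28 + 10*72 = 28 + 720 = 748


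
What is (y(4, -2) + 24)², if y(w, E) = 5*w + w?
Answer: 2304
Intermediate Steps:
y(w, E) = 6*w
(y(4, -2) + 24)² = (6*4 + 24)² = (24 + 24)² = 48² = 2304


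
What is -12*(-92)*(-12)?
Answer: -13248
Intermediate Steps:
-12*(-92)*(-12) = 1104*(-12) = -13248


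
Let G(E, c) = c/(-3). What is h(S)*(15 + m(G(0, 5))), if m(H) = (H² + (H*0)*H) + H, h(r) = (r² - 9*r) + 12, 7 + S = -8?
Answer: 17980/3 ≈ 5993.3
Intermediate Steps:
S = -15 (S = -7 - 8 = -15)
h(r) = 12 + r² - 9*r
G(E, c) = -c/3 (G(E, c) = c*(-⅓) = -c/3)
m(H) = H + H² (m(H) = (H² + 0*H) + H = (H² + 0) + H = H² + H = H + H²)
h(S)*(15 + m(G(0, 5))) = (12 + (-15)² - 9*(-15))*(15 + (-⅓*5)*(1 - ⅓*5)) = (12 + 225 + 135)*(15 - 5*(1 - 5/3)/3) = 372*(15 - 5/3*(-⅔)) = 372*(15 + 10/9) = 372*(145/9) = 17980/3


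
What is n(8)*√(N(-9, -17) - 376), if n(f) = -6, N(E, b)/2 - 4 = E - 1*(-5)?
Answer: -12*I*√94 ≈ -116.34*I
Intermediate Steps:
N(E, b) = 18 + 2*E (N(E, b) = 8 + 2*(E - 1*(-5)) = 8 + 2*(E + 5) = 8 + 2*(5 + E) = 8 + (10 + 2*E) = 18 + 2*E)
n(8)*√(N(-9, -17) - 376) = -6*√((18 + 2*(-9)) - 376) = -6*√((18 - 18) - 376) = -6*√(0 - 376) = -12*I*√94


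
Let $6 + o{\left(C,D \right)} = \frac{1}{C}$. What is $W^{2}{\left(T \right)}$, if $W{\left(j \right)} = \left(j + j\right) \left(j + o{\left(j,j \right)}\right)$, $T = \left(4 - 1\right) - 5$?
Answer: $1156$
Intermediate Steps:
$T = -2$ ($T = 3 - 5 = -2$)
$o{\left(C,D \right)} = -6 + \frac{1}{C}$
$W{\left(j \right)} = 2 j \left(-6 + j + \frac{1}{j}\right)$ ($W{\left(j \right)} = \left(j + j\right) \left(j - \left(6 - \frac{1}{j}\right)\right) = 2 j \left(-6 + j + \frac{1}{j}\right)$)
$W^{2}{\left(T \right)} = \left(2 + 2 \left(-2\right) \left(-6 - 2\right)\right)^{2} = \left(2 + 2 \left(-2\right) \left(-8\right)\right)^{2} = \left(2 + 32\right)^{2} = 34^{2} = 1156$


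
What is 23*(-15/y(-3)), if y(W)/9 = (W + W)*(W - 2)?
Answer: -23/18 ≈ -1.2778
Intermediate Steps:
y(W) = 18*W*(-2 + W) (y(W) = 9*((W + W)*(W - 2)) = 9*((2*W)*(-2 + W)) = 9*(2*W*(-2 + W)) = 18*W*(-2 + W))
23*(-15/y(-3)) = 23*(-15*(-1/(54*(-2 - 3)))) = 23*(-15/(18*(-3)*(-5))) = 23*(-15/270) = 23*(-15*1/270) = 23*(-1/18) = -23/18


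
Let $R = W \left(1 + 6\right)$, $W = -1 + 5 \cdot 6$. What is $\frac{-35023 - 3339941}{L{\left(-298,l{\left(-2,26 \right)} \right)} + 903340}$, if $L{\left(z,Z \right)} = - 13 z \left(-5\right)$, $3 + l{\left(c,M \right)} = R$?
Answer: $- \frac{1687482}{441985} \approx -3.818$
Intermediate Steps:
$W = 29$ ($W = -1 + 30 = 29$)
$R = 203$ ($R = 29 \left(1 + 6\right) = 29 \cdot 7 = 203$)
$l{\left(c,M \right)} = 200$ ($l{\left(c,M \right)} = -3 + 203 = 200$)
$L{\left(z,Z \right)} = 65 z$
$\frac{-35023 - 3339941}{L{\left(-298,l{\left(-2,26 \right)} \right)} + 903340} = \frac{-35023 - 3339941}{65 \left(-298\right) + 903340} = - \frac{3374964}{-19370 + 903340} = - \frac{3374964}{883970} = \left(-3374964\right) \frac{1}{883970} = - \frac{1687482}{441985}$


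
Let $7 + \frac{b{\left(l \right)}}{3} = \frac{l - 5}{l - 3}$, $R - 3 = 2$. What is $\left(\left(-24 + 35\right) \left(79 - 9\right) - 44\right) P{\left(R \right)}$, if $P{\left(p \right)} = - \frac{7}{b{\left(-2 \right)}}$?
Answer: $\frac{605}{2} \approx 302.5$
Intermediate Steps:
$R = 5$ ($R = 3 + 2 = 5$)
$b{\left(l \right)} = -21 + \frac{3 \left(-5 + l\right)}{-3 + l}$ ($b{\left(l \right)} = -21 + 3 \frac{l - 5}{l - 3} = -21 + 3 \frac{-5 + l}{-3 + l} = -21 + \frac{3 \left(-5 + l\right)}{-3 + l}$)
$P{\left(p \right)} = \frac{5}{12}$ ($P{\left(p \right)} = - \frac{7}{6 \frac{1}{-3 - 2} \left(8 - -6\right)} = - \frac{7}{6 \frac{1}{-5} \left(8 + 6\right)} = - \frac{7}{6 \left(- \frac{1}{5}\right) 14} = - \frac{7}{- \frac{84}{5}} = \left(-7\right) \left(- \frac{5}{84}\right) = \frac{5}{12}$)
$\left(\left(-24 + 35\right) \left(79 - 9\right) - 44\right) P{\left(R \right)} = \left(\left(-24 + 35\right) \left(79 - 9\right) - 44\right) \frac{5}{12} = \left(11 \cdot 70 - 44\right) \frac{5}{12} = \left(770 - 44\right) \frac{5}{12} = 726 \cdot \frac{5}{12} = \frac{605}{2}$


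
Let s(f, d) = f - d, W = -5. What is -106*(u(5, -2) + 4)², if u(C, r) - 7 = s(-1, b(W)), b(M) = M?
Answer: -23850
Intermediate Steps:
u(C, r) = 11 (u(C, r) = 7 + (-1 - 1*(-5)) = 7 + (-1 + 5) = 7 + 4 = 11)
-106*(u(5, -2) + 4)² = -106*(11 + 4)² = -106*15² = -106*225 = -23850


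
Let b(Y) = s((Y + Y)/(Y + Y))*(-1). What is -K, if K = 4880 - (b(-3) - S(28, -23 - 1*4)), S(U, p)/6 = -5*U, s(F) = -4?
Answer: -4036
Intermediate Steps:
S(U, p) = -30*U (S(U, p) = 6*(-5*U) = -30*U)
b(Y) = 4 (b(Y) = -4*(-1) = 4)
K = 4036 (K = 4880 - (4 - (-30)*28) = 4880 - (4 - 1*(-840)) = 4880 - (4 + 840) = 4880 - 1*844 = 4880 - 844 = 4036)
-K = -1*4036 = -4036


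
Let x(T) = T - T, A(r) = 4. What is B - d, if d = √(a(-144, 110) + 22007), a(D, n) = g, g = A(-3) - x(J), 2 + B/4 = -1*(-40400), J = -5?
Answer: 161592 - √22011 ≈ 1.6144e+5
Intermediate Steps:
B = 161592 (B = -8 + 4*(-1*(-40400)) = -8 + 4*40400 = -8 + 161600 = 161592)
x(T) = 0
g = 4 (g = 4 - 1*0 = 4 + 0 = 4)
a(D, n) = 4
d = √22011 (d = √(4 + 22007) = √22011 ≈ 148.36)
B - d = 161592 - √22011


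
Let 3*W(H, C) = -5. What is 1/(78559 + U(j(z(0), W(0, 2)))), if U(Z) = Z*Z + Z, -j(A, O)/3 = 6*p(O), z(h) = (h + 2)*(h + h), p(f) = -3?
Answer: 1/81529 ≈ 1.2266e-5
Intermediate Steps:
z(h) = 2*h*(2 + h) (z(h) = (2 + h)*(2*h) = 2*h*(2 + h))
W(H, C) = -5/3 (W(H, C) = (⅓)*(-5) = -5/3)
j(A, O) = 54 (j(A, O) = -18*(-3) = -3*(-18) = 54)
U(Z) = Z + Z² (U(Z) = Z² + Z = Z + Z²)
1/(78559 + U(j(z(0), W(0, 2)))) = 1/(78559 + 54*(1 + 54)) = 1/(78559 + 54*55) = 1/(78559 + 2970) = 1/81529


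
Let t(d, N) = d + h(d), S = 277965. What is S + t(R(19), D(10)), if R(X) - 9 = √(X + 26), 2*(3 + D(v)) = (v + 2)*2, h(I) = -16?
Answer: 277958 + 3*√5 ≈ 2.7796e+5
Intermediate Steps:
D(v) = -1 + v (D(v) = -3 + ((v + 2)*2)/2 = -3 + ((2 + v)*2)/2 = -3 + (4 + 2*v)/2 = -3 + (2 + v) = -1 + v)
R(X) = 9 + √(26 + X) (R(X) = 9 + √(X + 26) = 9 + √(26 + X))
t(d, N) = -16 + d (t(d, N) = d - 16 = -16 + d)
S + t(R(19), D(10)) = 277965 + (-16 + (9 + √(26 + 19))) = 277965 + (-16 + (9 + √45)) = 277965 + (-16 + (9 + 3*√5)) = 277965 + (-7 + 3*√5) = 277958 + 3*√5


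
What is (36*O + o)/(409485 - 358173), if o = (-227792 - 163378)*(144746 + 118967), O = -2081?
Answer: -17192781521/8552 ≈ -2.0104e+6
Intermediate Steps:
o = -103156614210 (o = -391170*263713 = -103156614210)
(36*O + o)/(409485 - 358173) = (36*(-2081) - 103156614210)/(409485 - 358173) = (-74916 - 103156614210)/51312 = -103156689126*1/51312 = -17192781521/8552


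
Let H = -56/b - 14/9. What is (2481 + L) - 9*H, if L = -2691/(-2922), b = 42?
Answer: 2442715/974 ≈ 2507.9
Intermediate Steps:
H = -26/9 (H = -56/42 - 14/9 = -56*1/42 - 14*1/9 = -4/3 - 14/9 = -26/9 ≈ -2.8889)
L = 897/974 (L = -2691*(-1/2922) = 897/974 ≈ 0.92094)
(2481 + L) - 9*H = (2481 + 897/974) - 9*(-26/9) = 2417391/974 + 26 = 2442715/974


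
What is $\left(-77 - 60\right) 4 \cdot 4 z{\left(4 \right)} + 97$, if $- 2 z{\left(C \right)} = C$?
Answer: $4481$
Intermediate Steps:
$z{\left(C \right)} = - \frac{C}{2}$
$\left(-77 - 60\right) 4 \cdot 4 z{\left(4 \right)} + 97 = \left(-77 - 60\right) 4 \cdot 4 \left(\left(- \frac{1}{2}\right) 4\right) + 97 = - 137 \cdot 16 \left(-2\right) + 97 = \left(-137\right) \left(-32\right) + 97 = 4384 + 97 = 4481$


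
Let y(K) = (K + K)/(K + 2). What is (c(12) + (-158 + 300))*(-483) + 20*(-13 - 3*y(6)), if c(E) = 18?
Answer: -77630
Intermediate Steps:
y(K) = 2*K/(2 + K) (y(K) = (2*K)/(2 + K) = 2*K/(2 + K))
(c(12) + (-158 + 300))*(-483) + 20*(-13 - 3*y(6)) = (18 + (-158 + 300))*(-483) + 20*(-13 - 6*6/(2 + 6)) = (18 + 142)*(-483) + 20*(-13 - 6*6/8) = 160*(-483) + 20*(-13 - 6*6/8) = -77280 + 20*(-13 - 3*3/2) = -77280 + 20*(-13 - 9/2) = -77280 + 20*(-35/2) = -77280 - 350 = -77630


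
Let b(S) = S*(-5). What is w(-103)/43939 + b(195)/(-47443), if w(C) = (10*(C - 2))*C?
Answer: 739114425/297799711 ≈ 2.4819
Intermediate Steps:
b(S) = -5*S
w(C) = C*(-20 + 10*C) (w(C) = (10*(-2 + C))*C = (-20 + 10*C)*C = C*(-20 + 10*C))
w(-103)/43939 + b(195)/(-47443) = (10*(-103)*(-2 - 103))/43939 - 5*195/(-47443) = (10*(-103)*(-105))*(1/43939) - 975*(-1/47443) = 108150*(1/43939) + 975/47443 = 15450/6277 + 975/47443 = 739114425/297799711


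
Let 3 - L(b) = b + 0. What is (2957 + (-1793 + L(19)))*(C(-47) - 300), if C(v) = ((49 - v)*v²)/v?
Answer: -5524176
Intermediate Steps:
L(b) = 3 - b (L(b) = 3 - (b + 0) = 3 - b)
C(v) = v*(49 - v) (C(v) = (v²*(49 - v))/v = v*(49 - v))
(2957 + (-1793 + L(19)))*(C(-47) - 300) = (2957 + (-1793 + (3 - 1*19)))*(-47*(49 - 1*(-47)) - 300) = (2957 + (-1793 + (3 - 19)))*(-47*(49 + 47) - 300) = (2957 + (-1793 - 16))*(-47*96 - 300) = (2957 - 1809)*(-4512 - 300) = 1148*(-4812) = -5524176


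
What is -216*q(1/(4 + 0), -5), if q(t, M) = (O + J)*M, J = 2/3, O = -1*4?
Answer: -3600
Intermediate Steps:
O = -4
J = 2/3 (J = 2*(1/3) = 2/3 ≈ 0.66667)
q(t, M) = -10*M/3 (q(t, M) = (-4 + 2/3)*M = -10*M/3)
-216*q(1/(4 + 0), -5) = -(-720)*(-5) = -216*50/3 = -3600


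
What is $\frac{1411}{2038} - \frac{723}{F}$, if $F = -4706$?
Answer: $\frac{2028410}{2397707} \approx 0.84598$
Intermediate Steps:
$\frac{1411}{2038} - \frac{723}{F} = \frac{1411}{2038} - \frac{723}{-4706} = 1411 \cdot \frac{1}{2038} - - \frac{723}{4706} = \frac{1411}{2038} + \frac{723}{4706} = \frac{2028410}{2397707}$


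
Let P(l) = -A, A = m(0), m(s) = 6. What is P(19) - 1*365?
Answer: -371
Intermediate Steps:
A = 6
P(l) = -6 (P(l) = -1*6 = -6)
P(19) - 1*365 = -6 - 1*365 = -6 - 365 = -371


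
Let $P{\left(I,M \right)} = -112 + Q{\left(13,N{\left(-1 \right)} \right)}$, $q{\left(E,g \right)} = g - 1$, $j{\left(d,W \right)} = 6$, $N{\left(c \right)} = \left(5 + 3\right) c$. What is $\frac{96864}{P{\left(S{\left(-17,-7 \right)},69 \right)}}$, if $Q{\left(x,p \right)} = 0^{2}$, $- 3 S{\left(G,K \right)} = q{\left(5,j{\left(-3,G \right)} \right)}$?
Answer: $- \frac{6054}{7} \approx -864.86$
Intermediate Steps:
$N{\left(c \right)} = 8 c$
$q{\left(E,g \right)} = -1 + g$ ($q{\left(E,g \right)} = g - 1 = -1 + g$)
$S{\left(G,K \right)} = - \frac{5}{3}$ ($S{\left(G,K \right)} = - \frac{-1 + 6}{3} = \left(- \frac{1}{3}\right) 5 = - \frac{5}{3}$)
$Q{\left(x,p \right)} = 0$
$P{\left(I,M \right)} = -112$ ($P{\left(I,M \right)} = -112 + 0 = -112$)
$\frac{96864}{P{\left(S{\left(-17,-7 \right)},69 \right)}} = \frac{96864}{-112} = 96864 \left(- \frac{1}{112}\right) = - \frac{6054}{7}$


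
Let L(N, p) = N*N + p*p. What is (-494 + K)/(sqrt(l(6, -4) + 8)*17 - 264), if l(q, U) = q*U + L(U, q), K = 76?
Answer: 209/81 ≈ 2.5802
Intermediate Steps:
L(N, p) = N**2 + p**2
l(q, U) = U**2 + q**2 + U*q (l(q, U) = q*U + (U**2 + q**2) = U*q + (U**2 + q**2) = U**2 + q**2 + U*q)
(-494 + K)/(sqrt(l(6, -4) + 8)*17 - 264) = (-494 + 76)/(sqrt(((-4)**2 + 6**2 - 4*6) + 8)*17 - 264) = -418/(sqrt((16 + 36 - 24) + 8)*17 - 264) = -418/(sqrt(28 + 8)*17 - 264) = -418/(sqrt(36)*17 - 264) = -418/(6*17 - 264) = -418/(102 - 264) = -418/(-162) = -418*(-1/162) = 209/81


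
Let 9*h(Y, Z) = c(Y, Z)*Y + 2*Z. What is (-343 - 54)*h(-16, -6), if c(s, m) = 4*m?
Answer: -49228/3 ≈ -16409.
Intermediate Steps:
h(Y, Z) = 2*Z/9 + 4*Y*Z/9 (h(Y, Z) = ((4*Z)*Y + 2*Z)/9 = (4*Y*Z + 2*Z)/9 = (2*Z + 4*Y*Z)/9 = 2*Z/9 + 4*Y*Z/9)
(-343 - 54)*h(-16, -6) = (-343 - 54)*((2/9)*(-6)*(1 + 2*(-16))) = -794*(-6)*(1 - 32)/9 = -794*(-6)*(-31)/9 = -397*124/3 = -49228/3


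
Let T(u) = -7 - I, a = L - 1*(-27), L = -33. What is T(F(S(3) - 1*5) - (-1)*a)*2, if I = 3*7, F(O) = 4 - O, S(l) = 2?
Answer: -56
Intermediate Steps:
a = -6 (a = -33 - 1*(-27) = -33 + 27 = -6)
I = 21
T(u) = -28 (T(u) = -7 - 1*21 = -7 - 21 = -28)
T(F(S(3) - 1*5) - (-1)*a)*2 = -28*2 = -56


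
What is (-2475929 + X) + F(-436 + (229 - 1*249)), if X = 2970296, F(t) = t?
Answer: 493911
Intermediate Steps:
(-2475929 + X) + F(-436 + (229 - 1*249)) = (-2475929 + 2970296) + (-436 + (229 - 1*249)) = 494367 + (-436 + (229 - 249)) = 494367 + (-436 - 20) = 494367 - 456 = 493911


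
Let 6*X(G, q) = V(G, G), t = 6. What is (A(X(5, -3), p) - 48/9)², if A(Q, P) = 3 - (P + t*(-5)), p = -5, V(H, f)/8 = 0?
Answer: 9604/9 ≈ 1067.1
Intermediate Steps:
V(H, f) = 0 (V(H, f) = 8*0 = 0)
X(G, q) = 0 (X(G, q) = (⅙)*0 = 0)
A(Q, P) = 33 - P (A(Q, P) = 3 - (P + 6*(-5)) = 3 - (P - 30) = 3 - (-30 + P) = 3 + (30 - P) = 33 - P)
(A(X(5, -3), p) - 48/9)² = ((33 - 1*(-5)) - 48/9)² = ((33 + 5) - 48*⅑)² = (38 - 16/3)² = (98/3)² = 9604/9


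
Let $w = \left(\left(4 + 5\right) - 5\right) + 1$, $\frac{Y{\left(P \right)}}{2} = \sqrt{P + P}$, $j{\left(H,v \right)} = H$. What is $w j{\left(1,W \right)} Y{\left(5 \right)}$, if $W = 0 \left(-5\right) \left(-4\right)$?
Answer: $10 \sqrt{10} \approx 31.623$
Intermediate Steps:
$W = 0$ ($W = 0 \left(-4\right) = 0$)
$Y{\left(P \right)} = 2 \sqrt{2} \sqrt{P}$ ($Y{\left(P \right)} = 2 \sqrt{P + P} = 2 \sqrt{2 P} = 2 \sqrt{2} \sqrt{P}$)
$w = 5$ ($w = \left(9 - 5\right) + 1 = 4 + 1 = 5$)
$w j{\left(1,W \right)} Y{\left(5 \right)} = 5 \cdot 1 \cdot 2 \sqrt{2} \sqrt{5} = 5 \cdot 2 \sqrt{10} = 10 \sqrt{10}$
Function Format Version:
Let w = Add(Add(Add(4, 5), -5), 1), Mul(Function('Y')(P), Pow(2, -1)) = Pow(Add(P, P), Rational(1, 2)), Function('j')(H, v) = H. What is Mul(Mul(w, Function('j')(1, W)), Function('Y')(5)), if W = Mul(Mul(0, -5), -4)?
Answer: Mul(10, Pow(10, Rational(1, 2))) ≈ 31.623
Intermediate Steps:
W = 0 (W = Mul(0, -4) = 0)
Function('Y')(P) = Mul(2, Pow(2, Rational(1, 2)), Pow(P, Rational(1, 2))) (Function('Y')(P) = Mul(2, Pow(Add(P, P), Rational(1, 2))) = Mul(2, Pow(Mul(2, P), Rational(1, 2))) = Mul(2, Mul(Pow(2, Rational(1, 2)), Pow(P, Rational(1, 2)))) = Mul(2, Pow(2, Rational(1, 2)), Pow(P, Rational(1, 2))))
w = 5 (w = Add(Add(9, -5), 1) = Add(4, 1) = 5)
Mul(Mul(w, Function('j')(1, W)), Function('Y')(5)) = Mul(Mul(5, 1), Mul(2, Pow(2, Rational(1, 2)), Pow(5, Rational(1, 2)))) = Mul(5, Mul(2, Pow(10, Rational(1, 2)))) = Mul(10, Pow(10, Rational(1, 2)))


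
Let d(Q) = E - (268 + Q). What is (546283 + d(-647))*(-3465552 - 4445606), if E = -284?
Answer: -4322482685724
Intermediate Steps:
d(Q) = -552 - Q (d(Q) = -284 - (268 + Q) = -284 + (-268 - Q) = -552 - Q)
(546283 + d(-647))*(-3465552 - 4445606) = (546283 + (-552 - 1*(-647)))*(-3465552 - 4445606) = (546283 + (-552 + 647))*(-7911158) = (546283 + 95)*(-7911158) = 546378*(-7911158) = -4322482685724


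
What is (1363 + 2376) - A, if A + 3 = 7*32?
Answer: 3518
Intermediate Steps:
A = 221 (A = -3 + 7*32 = -3 + 224 = 221)
(1363 + 2376) - A = (1363 + 2376) - 1*221 = 3739 - 221 = 3518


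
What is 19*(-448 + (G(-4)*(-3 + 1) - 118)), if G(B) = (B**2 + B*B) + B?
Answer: -11818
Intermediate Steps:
G(B) = B + 2*B**2 (G(B) = (B**2 + B**2) + B = 2*B**2 + B = B + 2*B**2)
19*(-448 + (G(-4)*(-3 + 1) - 118)) = 19*(-448 + ((-4*(1 + 2*(-4)))*(-3 + 1) - 118)) = 19*(-448 + (-4*(1 - 8)*(-2) - 118)) = 19*(-448 + (-4*(-7)*(-2) - 118)) = 19*(-448 + (28*(-2) - 118)) = 19*(-448 + (-56 - 118)) = 19*(-448 - 174) = 19*(-622) = -11818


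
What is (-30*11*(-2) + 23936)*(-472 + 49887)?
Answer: 1215411340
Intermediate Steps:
(-30*11*(-2) + 23936)*(-472 + 49887) = (-330*(-2) + 23936)*49415 = (660 + 23936)*49415 = 24596*49415 = 1215411340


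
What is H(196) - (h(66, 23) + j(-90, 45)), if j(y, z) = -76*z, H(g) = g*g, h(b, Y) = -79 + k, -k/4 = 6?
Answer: 41939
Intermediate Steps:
k = -24 (k = -4*6 = -24)
h(b, Y) = -103 (h(b, Y) = -79 - 24 = -103)
H(g) = g²
H(196) - (h(66, 23) + j(-90, 45)) = 196² - (-103 - 76*45) = 38416 - (-103 - 3420) = 38416 - 1*(-3523) = 38416 + 3523 = 41939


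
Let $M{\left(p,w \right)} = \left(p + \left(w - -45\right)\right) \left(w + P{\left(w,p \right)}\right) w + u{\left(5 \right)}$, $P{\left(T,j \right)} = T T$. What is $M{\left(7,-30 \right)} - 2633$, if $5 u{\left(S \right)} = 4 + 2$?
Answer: $- \frac{2884159}{5} \approx -5.7683 \cdot 10^{5}$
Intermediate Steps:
$u{\left(S \right)} = \frac{6}{5}$ ($u{\left(S \right)} = \frac{4 + 2}{5} = \frac{1}{5} \cdot 6 = \frac{6}{5}$)
$P{\left(T,j \right)} = T^{2}$
$M{\left(p,w \right)} = \frac{6}{5} + w \left(w + w^{2}\right) \left(45 + p + w\right)$ ($M{\left(p,w \right)} = \left(p + \left(w - -45\right)\right) \left(w + w^{2}\right) w + \frac{6}{5} = \left(p + \left(w + 45\right)\right) \left(w + w^{2}\right) w + \frac{6}{5} = \left(p + \left(45 + w\right)\right) \left(w + w^{2}\right) w + \frac{6}{5} = \left(45 + p + w\right) \left(w + w^{2}\right) w + \frac{6}{5} = \left(w + w^{2}\right) \left(45 + p + w\right) w + \frac{6}{5} = w \left(w + w^{2}\right) \left(45 + p + w\right) + \frac{6}{5} = \frac{6}{5} + w \left(w + w^{2}\right) \left(45 + p + w\right)$)
$M{\left(7,-30 \right)} - 2633 = \left(\frac{6}{5} + \left(-30\right)^{4} + 45 \left(-30\right)^{2} + 46 \left(-30\right)^{3} + 7 \left(-30\right)^{2} + 7 \left(-30\right)^{3}\right) - 2633 = \left(\frac{6}{5} + 810000 + 45 \cdot 900 + 46 \left(-27000\right) + 7 \cdot 900 + 7 \left(-27000\right)\right) - 2633 = \left(\frac{6}{5} + 810000 + 40500 - 1242000 + 6300 - 189000\right) - 2633 = - \frac{2870994}{5} - 2633 = - \frac{2884159}{5}$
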